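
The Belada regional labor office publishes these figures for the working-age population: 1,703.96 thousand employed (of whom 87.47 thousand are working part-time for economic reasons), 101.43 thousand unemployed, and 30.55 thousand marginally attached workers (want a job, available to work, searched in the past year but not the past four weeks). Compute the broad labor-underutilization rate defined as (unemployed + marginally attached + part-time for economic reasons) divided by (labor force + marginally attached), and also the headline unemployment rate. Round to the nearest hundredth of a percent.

Labor force = 1,703.96 + 101.43 = 1,805.39 thousand.
Numerator = 101.43 + 30.55 + 87.47 = 219.45 thousand.
Denominator = 1,805.39 + 30.55 = 1,835.94 thousand.
Broad rate = 219.45 / 1,835.94 = 11.95%.
Headline unemployment rate = 101.43 / 1,805.39 = 5.62%.

Broad underutilization rate ≈ 11.95%; headline unemployment rate ≈ 5.62%.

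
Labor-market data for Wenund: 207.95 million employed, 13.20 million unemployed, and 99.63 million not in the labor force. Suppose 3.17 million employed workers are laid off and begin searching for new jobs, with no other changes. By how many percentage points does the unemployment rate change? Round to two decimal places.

The unemployment rate changes by +1.43 percentage points.

Initially, labor force = 207.95 + 13.20 = 221.15 million, so u = 13.20/221.15 = 5.97%.
After the change, employed falls and unemployed rises by 3.17; labor force unchanged → E = 204.78, U = 16.37, labor force = 221.15 million.
New unemployment rate = 16.37 / 221.15 = 7.40%.
Change = 7.40% − 5.97% = +1.43 percentage points.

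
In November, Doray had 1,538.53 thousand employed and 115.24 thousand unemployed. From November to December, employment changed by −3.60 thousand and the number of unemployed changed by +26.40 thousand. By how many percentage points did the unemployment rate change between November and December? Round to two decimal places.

The unemployment rate changed by +1.48 percentage points.

November: labor force = 1,538.53 + 115.24 = 1,653.77; u = 115.24/1,653.77 = 6.97%.
December: labor force = 1,534.93 + 141.64 = 1,676.57; u = 141.64/1,676.57 = 8.45%.
Change = 8.45% − 6.97% = +1.48 pp.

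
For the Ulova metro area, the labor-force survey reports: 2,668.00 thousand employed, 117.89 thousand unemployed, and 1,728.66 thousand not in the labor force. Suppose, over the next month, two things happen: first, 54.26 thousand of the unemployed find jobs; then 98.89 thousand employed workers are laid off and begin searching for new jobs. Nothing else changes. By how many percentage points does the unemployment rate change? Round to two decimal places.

The unemployment rate changes by +1.60 percentage points.

Initially, labor force = 2,668.00 + 117.89 = 2,785.89 thousand, so u = 117.89/2,785.89 = 4.23%.
After the first change, unemployed falls and employed rises by 54.26; labor force unchanged → E = 2,722.26, U = 63.63, labor force = 2,785.89 thousand.
After the second change, employed falls and unemployed rises by 98.89; labor force unchanged → E = 2,623.37, U = 162.52, labor force = 2,785.89 thousand.
New unemployment rate = 162.52 / 2,785.89 = 5.83%.
Change = 5.83% − 4.23% = +1.60 percentage points.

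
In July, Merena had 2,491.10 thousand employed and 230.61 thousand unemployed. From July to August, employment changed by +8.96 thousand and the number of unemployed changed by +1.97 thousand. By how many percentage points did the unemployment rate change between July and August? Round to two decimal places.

The unemployment rate changed by +0.04 percentage points.

July: labor force = 2,491.10 + 230.61 = 2,721.71; u = 230.61/2,721.71 = 8.47%.
August: labor force = 2,500.06 + 232.58 = 2,732.64; u = 232.58/2,732.64 = 8.51%.
Change = 8.51% − 8.47% = +0.04 pp.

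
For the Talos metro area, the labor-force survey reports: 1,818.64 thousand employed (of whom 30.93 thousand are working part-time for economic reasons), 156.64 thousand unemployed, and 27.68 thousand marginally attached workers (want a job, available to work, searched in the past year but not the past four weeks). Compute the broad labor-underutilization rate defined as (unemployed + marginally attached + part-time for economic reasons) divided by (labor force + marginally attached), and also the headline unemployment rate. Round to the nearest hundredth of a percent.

Broad underutilization rate ≈ 10.75%; headline unemployment rate ≈ 7.93%.

Labor force = 1,818.64 + 156.64 = 1,975.28 thousand.
Numerator = 156.64 + 27.68 + 30.93 = 215.25 thousand.
Denominator = 1,975.28 + 27.68 = 2,002.96 thousand.
Broad rate = 215.25 / 2,002.96 = 10.75%.
Headline unemployment rate = 156.64 / 1,975.28 = 7.93%.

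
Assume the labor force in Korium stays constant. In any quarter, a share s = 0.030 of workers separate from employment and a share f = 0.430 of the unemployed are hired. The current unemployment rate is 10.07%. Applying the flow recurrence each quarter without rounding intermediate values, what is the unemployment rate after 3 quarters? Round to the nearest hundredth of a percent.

Unemployment rate after three quarters ≈ 7.08%.

With a fixed labor force, u_{t+1} = u_t + s·(1−u_t) − f·u_t = u_t·(1−s−f) + s.
Here 1−s−f = 0.540 and s = 0.030.
u_1 = 0.100700 × 0.540 + 0.030 = 0.084378.
u_2 = 0.084378 × 0.540 + 0.030 = 0.075564.
u_3 = 0.075564 × 0.540 + 0.030 = 0.070805.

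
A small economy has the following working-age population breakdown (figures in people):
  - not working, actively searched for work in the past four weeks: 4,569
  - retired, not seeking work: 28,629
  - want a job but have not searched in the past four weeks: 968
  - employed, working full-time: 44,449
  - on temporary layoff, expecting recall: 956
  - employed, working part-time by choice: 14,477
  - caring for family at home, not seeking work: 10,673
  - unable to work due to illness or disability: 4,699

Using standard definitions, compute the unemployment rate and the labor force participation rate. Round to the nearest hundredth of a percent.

Unemployment rate ≈ 8.57%; labor force participation rate ≈ 58.90%.

Employed = 44,449 + 14,477 = 58,926.
Unemployed = 4,569 + 956 = 5,525 (jobless and actively searching, or on temporary layoff).
Labor force = 58,926 + 5,525 = 64,451.
Not in labor force = 28,629 + 968 + 10,673 + 4,699 = 44,969 (those not working and not actively searching are outside the labor force — including those who want a job but have given up searching).
Civilian working-age population = 64,451 + 44,969 = 109,420.
Unemployment rate = 5,525 / 64,451 = 8.57%.
Labor force participation rate = 64,451 / 109,420 = 58.90%.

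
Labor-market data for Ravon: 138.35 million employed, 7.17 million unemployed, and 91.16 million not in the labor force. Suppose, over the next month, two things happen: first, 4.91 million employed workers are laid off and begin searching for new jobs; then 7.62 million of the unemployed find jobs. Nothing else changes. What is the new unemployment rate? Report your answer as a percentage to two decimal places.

New unemployment rate ≈ 3.06%.

Initially, labor force = 138.35 + 7.17 = 145.52 million, so u = 7.17/145.52 = 4.93%.
After the first change, employed falls and unemployed rises by 4.91; labor force unchanged → E = 133.44, U = 12.08, labor force = 145.52 million.
After the second change, unemployed falls and employed rises by 7.62; labor force unchanged → E = 141.06, U = 4.46, labor force = 145.52 million.
New unemployment rate = 4.46 / 145.52 = 3.06%.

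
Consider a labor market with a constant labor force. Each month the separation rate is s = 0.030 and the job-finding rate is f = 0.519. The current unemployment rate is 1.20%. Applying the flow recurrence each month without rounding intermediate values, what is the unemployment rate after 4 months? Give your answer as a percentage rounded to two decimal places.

With a fixed labor force, u_{t+1} = u_t + s·(1−u_t) − f·u_t = u_t·(1−s−f) + s.
Here 1−s−f = 0.451 and s = 0.030.
u_1 = 0.012000 × 0.451 + 0.030 = 0.035412.
u_2 = 0.035412 × 0.451 + 0.030 = 0.045971.
u_3 = 0.045971 × 0.451 + 0.030 = 0.050733.
u_4 = 0.050733 × 0.451 + 0.030 = 0.052881.

Unemployment rate after four months ≈ 5.29%.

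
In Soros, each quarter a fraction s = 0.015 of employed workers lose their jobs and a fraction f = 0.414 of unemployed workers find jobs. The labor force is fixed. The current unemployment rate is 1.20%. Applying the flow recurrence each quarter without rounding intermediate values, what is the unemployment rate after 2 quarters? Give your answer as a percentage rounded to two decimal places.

With a fixed labor force, u_{t+1} = u_t + s·(1−u_t) − f·u_t = u_t·(1−s−f) + s.
Here 1−s−f = 0.571 and s = 0.015.
u_1 = 0.012000 × 0.571 + 0.015 = 0.021852.
u_2 = 0.021852 × 0.571 + 0.015 = 0.027477.

Unemployment rate after two quarters ≈ 2.75%.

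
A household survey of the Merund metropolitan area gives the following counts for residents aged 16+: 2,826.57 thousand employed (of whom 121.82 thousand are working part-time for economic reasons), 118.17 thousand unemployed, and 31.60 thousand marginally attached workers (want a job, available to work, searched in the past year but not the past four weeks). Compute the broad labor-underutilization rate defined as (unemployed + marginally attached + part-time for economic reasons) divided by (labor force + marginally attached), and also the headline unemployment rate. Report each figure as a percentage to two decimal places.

Labor force = 2,826.57 + 118.17 = 2,944.74 thousand.
Numerator = 118.17 + 31.60 + 121.82 = 271.59 thousand.
Denominator = 2,944.74 + 31.60 = 2,976.34 thousand.
Broad rate = 271.59 / 2,976.34 = 9.12%.
Headline unemployment rate = 118.17 / 2,944.74 = 4.01%.

Broad underutilization rate ≈ 9.12%; headline unemployment rate ≈ 4.01%.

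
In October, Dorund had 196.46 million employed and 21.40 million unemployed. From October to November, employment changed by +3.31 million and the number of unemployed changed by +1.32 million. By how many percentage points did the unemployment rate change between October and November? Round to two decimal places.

October: labor force = 196.46 + 21.40 = 217.86; u = 21.40/217.86 = 9.82%.
November: labor force = 199.77 + 22.72 = 222.49; u = 22.72/222.49 = 10.21%.
Change = 10.21% − 9.82% = +0.39 pp.

The unemployment rate changed by +0.39 percentage points.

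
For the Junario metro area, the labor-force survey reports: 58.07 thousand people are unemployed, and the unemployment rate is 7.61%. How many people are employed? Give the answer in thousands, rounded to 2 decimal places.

About 705.00 thousand are employed.

Labor force = U / u = 58.07 / 0.0761 ≈ 763.07 thousand.
Employed = labor force − unemployed = 763.07 − 58.07 = 705.00 thousand.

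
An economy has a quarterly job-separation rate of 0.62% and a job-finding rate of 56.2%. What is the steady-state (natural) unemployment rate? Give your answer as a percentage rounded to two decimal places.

At steady state the flows balance: s·E = f·U, so U/(E+U) = s/(s+f).
u* = 0.62 / (0.62 + 56.2) = 0.62 / 56.82 = 1.09%.

Steady-state unemployment rate ≈ 1.09%.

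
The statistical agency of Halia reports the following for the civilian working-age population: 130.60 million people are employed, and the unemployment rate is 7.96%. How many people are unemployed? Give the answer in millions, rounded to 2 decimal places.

About 11.29 million are unemployed.

Let U be the number unemployed. The labor force is E + U, and U/(E+U) = 0.0796.
So U = 0.0796 × 130.60 / (1 − 0.0796) = 10.3958 / 0.9204 ≈ 11.29 million.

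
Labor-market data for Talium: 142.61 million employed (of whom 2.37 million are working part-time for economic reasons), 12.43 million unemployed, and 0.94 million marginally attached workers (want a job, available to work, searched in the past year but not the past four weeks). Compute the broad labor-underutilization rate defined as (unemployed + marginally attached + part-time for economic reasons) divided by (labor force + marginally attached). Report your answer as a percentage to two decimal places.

Labor force = 142.61 + 12.43 = 155.04 million.
Numerator = 12.43 + 0.94 + 2.37 = 15.74 million.
Denominator = 155.04 + 0.94 = 155.98 million.
Broad rate = 15.74 / 155.98 = 10.09%.

Broad underutilization rate ≈ 10.09%.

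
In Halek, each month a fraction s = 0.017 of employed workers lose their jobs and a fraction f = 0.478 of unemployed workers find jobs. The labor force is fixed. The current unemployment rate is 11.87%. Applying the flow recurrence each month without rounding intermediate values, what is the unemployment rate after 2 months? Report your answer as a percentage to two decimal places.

With a fixed labor force, u_{t+1} = u_t + s·(1−u_t) − f·u_t = u_t·(1−s−f) + s.
Here 1−s−f = 0.505 and s = 0.017.
u_1 = 0.118700 × 0.505 + 0.017 = 0.076943.
u_2 = 0.076943 × 0.505 + 0.017 = 0.055856.

Unemployment rate after two months ≈ 5.59%.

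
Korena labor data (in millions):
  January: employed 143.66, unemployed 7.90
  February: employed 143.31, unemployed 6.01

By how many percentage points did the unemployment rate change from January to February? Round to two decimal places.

The unemployment rate changed by −1.19 percentage points.

January: labor force = 143.66 + 7.90 = 151.56; u = 7.90/151.56 = 5.21%.
February: labor force = 143.31 + 6.01 = 149.32; u = 6.01/149.32 = 4.02%.
Change = 4.02% − 5.21% = −1.19 pp.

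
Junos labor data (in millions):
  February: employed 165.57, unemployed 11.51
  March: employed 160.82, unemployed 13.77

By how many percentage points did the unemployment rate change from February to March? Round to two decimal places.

February: labor force = 165.57 + 11.51 = 177.08; u = 11.51/177.08 = 6.50%.
March: labor force = 160.82 + 13.77 = 174.59; u = 13.77/174.59 = 7.89%.
Change = 7.89% − 6.50% = +1.39 pp.

The unemployment rate changed by +1.39 percentage points.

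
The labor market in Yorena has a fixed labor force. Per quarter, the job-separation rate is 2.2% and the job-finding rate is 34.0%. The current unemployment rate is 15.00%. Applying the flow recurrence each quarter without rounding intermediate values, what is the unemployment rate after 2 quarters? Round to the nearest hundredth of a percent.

With a fixed labor force, u_{t+1} = u_t + s·(1−u_t) − f·u_t = u_t·(1−s−f) + s.
Here 1−s−f = 0.638 and s = 0.022.
u_1 = 0.150000 × 0.638 + 0.022 = 0.117700.
u_2 = 0.117700 × 0.638 + 0.022 = 0.097093.

Unemployment rate after two quarters ≈ 9.71%.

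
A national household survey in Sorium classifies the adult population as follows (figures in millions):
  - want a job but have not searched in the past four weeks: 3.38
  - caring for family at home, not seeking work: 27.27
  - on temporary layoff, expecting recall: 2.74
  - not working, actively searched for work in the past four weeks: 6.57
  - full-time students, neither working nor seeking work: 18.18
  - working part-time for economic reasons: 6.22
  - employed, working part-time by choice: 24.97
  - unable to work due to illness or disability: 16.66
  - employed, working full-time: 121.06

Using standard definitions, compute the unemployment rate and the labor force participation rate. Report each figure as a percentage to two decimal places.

Unemployment rate ≈ 5.76%; labor force participation rate ≈ 71.16%.

Employed = 6.22 + 24.97 + 121.06 = 152.25 million (anyone who worked, including part-time for economic reasons, counts as employed).
Unemployed = 2.74 + 6.57 = 9.31 million (jobless and actively searching, or on temporary layoff).
Labor force = 152.25 + 9.31 = 161.56 million.
Not in labor force = 3.38 + 27.27 + 18.18 + 16.66 = 65.49 million (those not working and not actively searching are outside the labor force — including those who want a job but have given up searching).
Civilian working-age population = 161.56 + 65.49 = 227.05 million.
Unemployment rate = 9.31 / 161.56 = 5.76%.
Labor force participation rate = 161.56 / 227.05 = 71.16%.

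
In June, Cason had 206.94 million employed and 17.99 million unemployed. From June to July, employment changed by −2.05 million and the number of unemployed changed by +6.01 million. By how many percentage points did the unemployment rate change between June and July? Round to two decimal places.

June: labor force = 206.94 + 17.99 = 224.93; u = 17.99/224.93 = 8.00%.
July: labor force = 204.89 + 24.00 = 228.89; u = 24.00/228.89 = 10.49%.
Change = 10.49% − 8.00% = +2.49 pp.

The unemployment rate changed by +2.49 percentage points.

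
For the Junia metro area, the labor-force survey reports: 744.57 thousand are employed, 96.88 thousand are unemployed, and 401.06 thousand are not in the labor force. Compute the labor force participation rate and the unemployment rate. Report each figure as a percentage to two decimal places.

Labor force participation rate ≈ 67.72%; unemployment rate ≈ 11.51%.

Labor force = employed + unemployed = 744.57 + 96.88 = 841.45 thousand.
Working-age population = 841.45 + 401.06 = 1,242.51 thousand.
Unemployment rate = 96.88 / 841.45 = 11.51%.
Labor force participation rate = 841.45 / 1,242.51 = 67.72%.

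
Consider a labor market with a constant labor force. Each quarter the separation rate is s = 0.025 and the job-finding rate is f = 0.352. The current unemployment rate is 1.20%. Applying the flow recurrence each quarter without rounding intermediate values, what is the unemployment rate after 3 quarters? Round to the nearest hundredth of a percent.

With a fixed labor force, u_{t+1} = u_t + s·(1−u_t) − f·u_t = u_t·(1−s−f) + s.
Here 1−s−f = 0.623 and s = 0.025.
u_1 = 0.012000 × 0.623 + 0.025 = 0.032476.
u_2 = 0.032476 × 0.623 + 0.025 = 0.045233.
u_3 = 0.045233 × 0.623 + 0.025 = 0.053180.

Unemployment rate after three quarters ≈ 5.32%.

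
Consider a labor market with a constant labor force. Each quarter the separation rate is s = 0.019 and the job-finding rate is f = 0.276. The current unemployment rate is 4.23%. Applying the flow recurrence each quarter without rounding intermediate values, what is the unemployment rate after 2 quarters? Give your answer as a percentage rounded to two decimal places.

With a fixed labor force, u_{t+1} = u_t + s·(1−u_t) − f·u_t = u_t·(1−s−f) + s.
Here 1−s−f = 0.705 and s = 0.019.
u_1 = 0.042300 × 0.705 + 0.019 = 0.048821.
u_2 = 0.048821 × 0.705 + 0.019 = 0.053419.

Unemployment rate after two quarters ≈ 5.34%.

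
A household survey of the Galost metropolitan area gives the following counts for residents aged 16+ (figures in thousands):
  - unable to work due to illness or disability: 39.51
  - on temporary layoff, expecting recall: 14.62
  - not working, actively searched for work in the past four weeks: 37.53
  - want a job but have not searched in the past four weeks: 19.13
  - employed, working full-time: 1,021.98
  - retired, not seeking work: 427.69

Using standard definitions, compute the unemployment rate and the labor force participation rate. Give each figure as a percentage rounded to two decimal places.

Unemployment rate ≈ 4.86%; labor force participation rate ≈ 68.83%.

Employed = 1,021.98 thousand.
Unemployed = 14.62 + 37.53 = 52.15 thousand (jobless and actively searching, or on temporary layoff).
Labor force = 1,021.98 + 52.15 = 1,074.13 thousand.
Not in labor force = 39.51 + 19.13 + 427.69 = 486.33 thousand (those not working and not actively searching are outside the labor force — including those who want a job but have given up searching).
Civilian working-age population = 1,074.13 + 486.33 = 1,560.46 thousand.
Unemployment rate = 52.15 / 1,074.13 = 4.86%.
Labor force participation rate = 1,074.13 / 1,560.46 = 68.83%.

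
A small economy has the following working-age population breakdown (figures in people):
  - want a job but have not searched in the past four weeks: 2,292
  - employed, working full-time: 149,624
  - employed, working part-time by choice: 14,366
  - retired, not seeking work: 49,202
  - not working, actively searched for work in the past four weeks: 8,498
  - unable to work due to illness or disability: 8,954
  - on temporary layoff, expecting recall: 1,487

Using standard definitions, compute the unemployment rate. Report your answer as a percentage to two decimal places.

Unemployment rate ≈ 5.74%.

Employed = 149,624 + 14,366 = 163,990.
Unemployed = 8,498 + 1,487 = 9,985 (jobless and actively searching, or on temporary layoff).
Labor force = 163,990 + 9,985 = 173,975.
Unemployment rate = 9,985 / 173,975 = 5.74%.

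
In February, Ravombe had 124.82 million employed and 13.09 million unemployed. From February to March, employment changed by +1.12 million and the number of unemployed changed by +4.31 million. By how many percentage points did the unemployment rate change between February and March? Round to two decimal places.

The unemployment rate changed by +2.65 percentage points.

February: labor force = 124.82 + 13.09 = 137.91; u = 13.09/137.91 = 9.49%.
March: labor force = 125.94 + 17.40 = 143.34; u = 17.40/143.34 = 12.14%.
Change = 12.14% − 9.49% = +2.65 pp.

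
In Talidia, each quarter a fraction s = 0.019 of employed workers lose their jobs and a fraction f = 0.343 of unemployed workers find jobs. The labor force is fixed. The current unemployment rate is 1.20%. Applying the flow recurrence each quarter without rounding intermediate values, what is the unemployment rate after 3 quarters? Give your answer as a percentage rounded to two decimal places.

With a fixed labor force, u_{t+1} = u_t + s·(1−u_t) − f·u_t = u_t·(1−s−f) + s.
Here 1−s−f = 0.638 and s = 0.019.
u_1 = 0.012000 × 0.638 + 0.019 = 0.026656.
u_2 = 0.026656 × 0.638 + 0.019 = 0.036007.
u_3 = 0.036007 × 0.638 + 0.019 = 0.041972.

Unemployment rate after three quarters ≈ 4.20%.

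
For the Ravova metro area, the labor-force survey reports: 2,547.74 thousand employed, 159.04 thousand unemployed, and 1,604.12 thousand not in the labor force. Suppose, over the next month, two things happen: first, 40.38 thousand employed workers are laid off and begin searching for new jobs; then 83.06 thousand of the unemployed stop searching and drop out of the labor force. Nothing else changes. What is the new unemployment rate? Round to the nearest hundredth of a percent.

Initially, labor force = 2,547.74 + 159.04 = 2,706.78 thousand, so u = 159.04/2,706.78 = 5.88%.
After the first change, employed falls and unemployed rises by 40.38; labor force unchanged → E = 2,507.36, U = 199.42, labor force = 2,706.78 thousand.
After the second change, unemployed and labor force both fall by 83.06 → E = 2,507.36, U = 116.36, labor force = 2,623.72 thousand.
New unemployment rate = 116.36 / 2,623.72 = 4.43%.

New unemployment rate ≈ 4.43%.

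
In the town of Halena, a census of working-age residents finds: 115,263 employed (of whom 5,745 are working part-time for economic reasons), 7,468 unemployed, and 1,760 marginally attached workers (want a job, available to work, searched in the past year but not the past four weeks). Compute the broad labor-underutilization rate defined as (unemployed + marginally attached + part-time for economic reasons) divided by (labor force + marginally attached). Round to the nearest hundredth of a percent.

Labor force = 115,263 + 7,468 = 122,731.
Numerator = 7,468 + 1,760 + 5,745 = 14,973.
Denominator = 122,731 + 1,760 = 124,491.
Broad rate = 14,973 / 124,491 = 12.03%.

Broad underutilization rate ≈ 12.03%.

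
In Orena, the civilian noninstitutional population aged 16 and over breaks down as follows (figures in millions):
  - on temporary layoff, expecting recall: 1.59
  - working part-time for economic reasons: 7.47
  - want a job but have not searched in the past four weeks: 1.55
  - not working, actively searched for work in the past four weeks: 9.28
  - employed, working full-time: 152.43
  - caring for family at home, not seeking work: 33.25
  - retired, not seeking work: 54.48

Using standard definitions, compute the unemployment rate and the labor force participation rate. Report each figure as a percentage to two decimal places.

Unemployment rate ≈ 6.37%; labor force participation rate ≈ 65.67%.

Employed = 7.47 + 152.43 = 159.90 million (anyone who worked, including part-time for economic reasons, counts as employed).
Unemployed = 1.59 + 9.28 = 10.87 million (jobless and actively searching, or on temporary layoff).
Labor force = 159.90 + 10.87 = 170.77 million.
Not in labor force = 1.55 + 33.25 + 54.48 = 89.28 million (those not working and not actively searching are outside the labor force — including those who want a job but have given up searching).
Civilian working-age population = 170.77 + 89.28 = 260.05 million.
Unemployment rate = 10.87 / 170.77 = 6.37%.
Labor force participation rate = 170.77 / 260.05 = 65.67%.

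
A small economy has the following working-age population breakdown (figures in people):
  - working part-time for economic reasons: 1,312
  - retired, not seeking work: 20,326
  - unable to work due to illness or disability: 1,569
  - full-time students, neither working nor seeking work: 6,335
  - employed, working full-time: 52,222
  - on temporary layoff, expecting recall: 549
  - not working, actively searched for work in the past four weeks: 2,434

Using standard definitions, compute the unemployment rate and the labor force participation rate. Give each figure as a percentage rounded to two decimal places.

Unemployment rate ≈ 5.28%; labor force participation rate ≈ 66.69%.

Employed = 1,312 + 52,222 = 53,534 (anyone who worked, including part-time for economic reasons, counts as employed).
Unemployed = 549 + 2,434 = 2,983 (jobless and actively searching, or on temporary layoff).
Labor force = 53,534 + 2,983 = 56,517.
Not in labor force = 20,326 + 1,569 + 6,335 = 28,230 (those not working and not actively searching are outside the labor force).
Civilian working-age population = 56,517 + 28,230 = 84,747.
Unemployment rate = 2,983 / 56,517 = 5.28%.
Labor force participation rate = 56,517 / 84,747 = 66.69%.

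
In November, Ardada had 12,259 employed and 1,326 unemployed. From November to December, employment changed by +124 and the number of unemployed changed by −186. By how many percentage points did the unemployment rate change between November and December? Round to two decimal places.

November: labor force = 12,259 + 1,326 = 13,585; u = 1,326/13,585 = 9.76%.
December: labor force = 12,383 + 1,140 = 13,523; u = 1,140/13,523 = 8.43%.
Change = 8.43% − 9.76% = −1.33 pp.

The unemployment rate changed by −1.33 percentage points.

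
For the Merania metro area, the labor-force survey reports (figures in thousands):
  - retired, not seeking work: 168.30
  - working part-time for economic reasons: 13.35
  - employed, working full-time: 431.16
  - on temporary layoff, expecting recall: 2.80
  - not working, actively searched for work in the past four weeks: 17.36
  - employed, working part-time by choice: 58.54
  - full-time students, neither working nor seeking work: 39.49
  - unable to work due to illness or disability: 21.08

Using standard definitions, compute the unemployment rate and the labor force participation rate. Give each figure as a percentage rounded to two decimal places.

Unemployment rate ≈ 3.85%; labor force participation rate ≈ 69.57%.

Employed = 13.35 + 431.16 + 58.54 = 503.05 thousand (anyone who worked, including part-time for economic reasons, counts as employed).
Unemployed = 2.80 + 17.36 = 20.16 thousand (jobless and actively searching, or on temporary layoff).
Labor force = 503.05 + 20.16 = 523.21 thousand.
Not in labor force = 168.30 + 39.49 + 21.08 = 228.87 thousand (those not working and not actively searching are outside the labor force).
Civilian working-age population = 523.21 + 228.87 = 752.08 thousand.
Unemployment rate = 20.16 / 523.21 = 3.85%.
Labor force participation rate = 523.21 / 752.08 = 69.57%.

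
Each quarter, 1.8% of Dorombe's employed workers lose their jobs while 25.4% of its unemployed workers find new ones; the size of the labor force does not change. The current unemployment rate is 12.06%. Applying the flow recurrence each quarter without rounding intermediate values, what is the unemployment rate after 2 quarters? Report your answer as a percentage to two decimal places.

Unemployment rate after two quarters ≈ 9.50%.

With a fixed labor force, u_{t+1} = u_t + s·(1−u_t) − f·u_t = u_t·(1−s−f) + s.
Here 1−s−f = 0.728 and s = 0.018.
u_1 = 0.120600 × 0.728 + 0.018 = 0.105797.
u_2 = 0.105797 × 0.728 + 0.018 = 0.095020.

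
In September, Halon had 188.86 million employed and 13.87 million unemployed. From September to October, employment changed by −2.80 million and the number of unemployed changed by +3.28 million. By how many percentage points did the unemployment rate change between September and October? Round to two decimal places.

The unemployment rate changed by +1.60 percentage points.

September: labor force = 188.86 + 13.87 = 202.73; u = 13.87/202.73 = 6.84%.
October: labor force = 186.06 + 17.15 = 203.21; u = 17.15/203.21 = 8.44%.
Change = 8.44% − 6.84% = +1.60 pp.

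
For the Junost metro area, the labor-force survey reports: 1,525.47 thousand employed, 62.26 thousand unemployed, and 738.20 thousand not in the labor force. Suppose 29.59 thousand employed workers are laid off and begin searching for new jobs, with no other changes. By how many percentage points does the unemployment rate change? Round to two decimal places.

The unemployment rate changes by +1.86 percentage points.

Initially, labor force = 1,525.47 + 62.26 = 1,587.73 thousand, so u = 62.26/1,587.73 = 3.92%.
After the change, employed falls and unemployed rises by 29.59; labor force unchanged → E = 1,495.88, U = 91.85, labor force = 1,587.73 thousand.
New unemployment rate = 91.85 / 1,587.73 = 5.78%.
Change = 5.78% − 3.92% = +1.86 percentage points.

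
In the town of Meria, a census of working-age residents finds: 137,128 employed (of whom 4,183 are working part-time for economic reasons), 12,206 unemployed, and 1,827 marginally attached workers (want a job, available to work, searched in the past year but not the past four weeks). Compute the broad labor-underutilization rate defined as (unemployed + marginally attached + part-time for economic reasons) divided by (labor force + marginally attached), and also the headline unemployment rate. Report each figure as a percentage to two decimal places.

Broad underutilization rate ≈ 12.05%; headline unemployment rate ≈ 8.17%.

Labor force = 137,128 + 12,206 = 149,334.
Numerator = 12,206 + 1,827 + 4,183 = 18,216.
Denominator = 149,334 + 1,827 = 151,161.
Broad rate = 18,216 / 151,161 = 12.05%.
Headline unemployment rate = 12,206 / 149,334 = 8.17%.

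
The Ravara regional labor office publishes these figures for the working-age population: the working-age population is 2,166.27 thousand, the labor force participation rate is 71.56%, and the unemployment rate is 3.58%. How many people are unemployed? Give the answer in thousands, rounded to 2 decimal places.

About 55.50 thousand are unemployed.

Labor force = 0.7156 × 2,166.27 = 1,550.18 thousand.
Unemployed = 0.0358 × 1,550.18 ≈ 55.50 thousand.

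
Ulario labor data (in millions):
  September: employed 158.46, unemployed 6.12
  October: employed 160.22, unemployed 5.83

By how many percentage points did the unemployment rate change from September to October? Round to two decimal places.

September: labor force = 158.46 + 6.12 = 164.58; u = 6.12/164.58 = 3.72%.
October: labor force = 160.22 + 5.83 = 166.05; u = 5.83/166.05 = 3.51%.
Change = 3.51% − 3.72% = −0.21 pp.

The unemployment rate changed by −0.21 percentage points.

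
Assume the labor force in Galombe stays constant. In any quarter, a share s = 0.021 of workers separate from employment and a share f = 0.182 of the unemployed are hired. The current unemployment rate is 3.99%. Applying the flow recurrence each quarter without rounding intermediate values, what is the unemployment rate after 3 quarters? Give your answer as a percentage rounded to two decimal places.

With a fixed labor force, u_{t+1} = u_t + s·(1−u_t) − f·u_t = u_t·(1−s−f) + s.
Here 1−s−f = 0.797 and s = 0.021.
u_1 = 0.039900 × 0.797 + 0.021 = 0.052800.
u_2 = 0.052800 × 0.797 + 0.021 = 0.063082.
u_3 = 0.063082 × 0.797 + 0.021 = 0.071276.

Unemployment rate after three quarters ≈ 7.13%.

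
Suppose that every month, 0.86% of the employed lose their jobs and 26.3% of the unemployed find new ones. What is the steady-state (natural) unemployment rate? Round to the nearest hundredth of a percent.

At steady state the flows balance: s·E = f·U, so U/(E+U) = s/(s+f).
u* = 0.86 / (0.86 + 26.3) = 0.86 / 27.16 = 3.17%.

Steady-state unemployment rate ≈ 3.17%.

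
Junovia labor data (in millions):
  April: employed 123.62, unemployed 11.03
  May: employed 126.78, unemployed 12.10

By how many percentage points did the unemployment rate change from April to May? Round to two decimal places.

April: labor force = 123.62 + 11.03 = 134.65; u = 11.03/134.65 = 8.19%.
May: labor force = 126.78 + 12.10 = 138.88; u = 12.10/138.88 = 8.71%.
Change = 8.71% − 8.19% = +0.52 pp.

The unemployment rate changed by +0.52 percentage points.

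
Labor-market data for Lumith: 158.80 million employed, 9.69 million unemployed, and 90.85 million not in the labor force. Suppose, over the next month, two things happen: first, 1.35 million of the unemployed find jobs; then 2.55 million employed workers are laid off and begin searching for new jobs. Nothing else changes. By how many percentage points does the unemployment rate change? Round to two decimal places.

Initially, labor force = 158.80 + 9.69 = 168.49 million, so u = 9.69/168.49 = 5.75%.
After the first change, unemployed falls and employed rises by 1.35; labor force unchanged → E = 160.15, U = 8.34, labor force = 168.49 million.
After the second change, employed falls and unemployed rises by 2.55; labor force unchanged → E = 157.60, U = 10.89, labor force = 168.49 million.
New unemployment rate = 10.89 / 168.49 = 6.46%.
Change = 6.46% − 5.75% = +0.71 percentage points.

The unemployment rate changes by +0.71 percentage points.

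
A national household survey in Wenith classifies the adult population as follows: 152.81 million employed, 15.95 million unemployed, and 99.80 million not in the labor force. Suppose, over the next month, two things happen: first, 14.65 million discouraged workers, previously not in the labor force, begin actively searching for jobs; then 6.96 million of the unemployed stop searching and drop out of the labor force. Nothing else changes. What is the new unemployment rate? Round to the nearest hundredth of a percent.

New unemployment rate ≈ 13.40%.

Initially, labor force = 152.81 + 15.95 = 168.76 million, so u = 15.95/168.76 = 9.45%.
After the first change, unemployed and labor force both rise by 14.65 → E = 152.81, U = 30.60, labor force = 183.41 million.
After the second change, unemployed and labor force both fall by 6.96 → E = 152.81, U = 23.64, labor force = 176.45 million.
New unemployment rate = 23.64 / 176.45 = 13.40%.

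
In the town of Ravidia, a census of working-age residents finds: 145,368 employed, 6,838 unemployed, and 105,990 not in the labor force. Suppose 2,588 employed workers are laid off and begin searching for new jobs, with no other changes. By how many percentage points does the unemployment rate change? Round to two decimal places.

The unemployment rate changes by +1.70 percentage points.

Initially, labor force = 145,368 + 6,838 = 152,206, so u = 6,838/152,206 = 4.49%.
After the change, employed falls and unemployed rises by 2,588; labor force unchanged → E = 142,780, U = 9,426, labor force = 152,206.
New unemployment rate = 9,426 / 152,206 = 6.19%.
Change = 6.19% − 4.49% = +1.70 percentage points.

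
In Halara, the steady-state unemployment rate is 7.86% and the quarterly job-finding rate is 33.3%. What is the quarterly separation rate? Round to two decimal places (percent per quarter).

Separation rate ≈ 2.84% per quarter.

From u* = s/(s+f): s = u·f/(1−u).
s = 0.0786 × 33.3 / (1 − 0.0786) = 2.6174 / 0.9214 ≈ 2.84% per quarter.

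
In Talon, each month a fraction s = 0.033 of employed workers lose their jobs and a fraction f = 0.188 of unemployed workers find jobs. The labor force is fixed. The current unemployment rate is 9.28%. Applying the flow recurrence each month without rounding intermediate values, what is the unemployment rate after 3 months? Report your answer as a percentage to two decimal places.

With a fixed labor force, u_{t+1} = u_t + s·(1−u_t) − f·u_t = u_t·(1−s−f) + s.
Here 1−s−f = 0.779 and s = 0.033.
u_1 = 0.092800 × 0.779 + 0.033 = 0.105291.
u_2 = 0.105291 × 0.779 + 0.033 = 0.115022.
u_3 = 0.115022 × 0.779 + 0.033 = 0.122602.

Unemployment rate after three months ≈ 12.26%.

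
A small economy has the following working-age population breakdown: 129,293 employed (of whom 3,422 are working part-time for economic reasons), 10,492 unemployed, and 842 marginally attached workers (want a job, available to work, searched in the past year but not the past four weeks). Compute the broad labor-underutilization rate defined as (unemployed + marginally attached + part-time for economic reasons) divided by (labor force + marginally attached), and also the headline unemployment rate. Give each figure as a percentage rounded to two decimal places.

Labor force = 129,293 + 10,492 = 139,785.
Numerator = 10,492 + 842 + 3,422 = 14,756.
Denominator = 139,785 + 842 = 140,627.
Broad rate = 14,756 / 140,627 = 10.49%.
Headline unemployment rate = 10,492 / 139,785 = 7.51%.

Broad underutilization rate ≈ 10.49%; headline unemployment rate ≈ 7.51%.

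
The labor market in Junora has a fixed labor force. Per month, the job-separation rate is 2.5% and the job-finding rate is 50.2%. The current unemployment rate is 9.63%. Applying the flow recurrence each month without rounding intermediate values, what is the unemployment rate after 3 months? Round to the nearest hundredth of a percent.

With a fixed labor force, u_{t+1} = u_t + s·(1−u_t) − f·u_t = u_t·(1−s−f) + s.
Here 1−s−f = 0.473 and s = 0.025.
u_1 = 0.096300 × 0.473 + 0.025 = 0.070550.
u_2 = 0.070550 × 0.473 + 0.025 = 0.058370.
u_3 = 0.058370 × 0.473 + 0.025 = 0.052609.

Unemployment rate after three months ≈ 5.26%.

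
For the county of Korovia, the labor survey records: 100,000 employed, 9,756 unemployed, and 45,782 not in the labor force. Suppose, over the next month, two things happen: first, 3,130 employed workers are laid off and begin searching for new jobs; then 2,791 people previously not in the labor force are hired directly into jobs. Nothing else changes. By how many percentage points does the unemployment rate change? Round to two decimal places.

The unemployment rate changes by +2.56 percentage points.

Initially, labor force = 100,000 + 9,756 = 109,756, so u = 9,756/109,756 = 8.89%.
After the first change, employed falls and unemployed rises by 3,130; labor force unchanged → E = 96,870, U = 12,886, labor force = 109,756.
After the second change, employed and labor force both rise by 2,791; unemployed unchanged → E = 99,661, U = 12,886, labor force = 112,547.
New unemployment rate = 12,886 / 112,547 = 11.45%.
Change = 11.45% − 8.89% = +2.56 percentage points.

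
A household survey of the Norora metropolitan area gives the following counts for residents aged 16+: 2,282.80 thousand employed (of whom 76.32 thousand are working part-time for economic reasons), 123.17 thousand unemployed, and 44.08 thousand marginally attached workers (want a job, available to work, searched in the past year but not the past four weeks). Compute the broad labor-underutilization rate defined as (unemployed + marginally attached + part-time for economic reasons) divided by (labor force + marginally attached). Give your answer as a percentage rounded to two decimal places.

Labor force = 2,282.80 + 123.17 = 2,405.97 thousand.
Numerator = 123.17 + 44.08 + 76.32 = 243.57 thousand.
Denominator = 2,405.97 + 44.08 = 2,450.05 thousand.
Broad rate = 243.57 / 2,450.05 = 9.94%.

Broad underutilization rate ≈ 9.94%.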